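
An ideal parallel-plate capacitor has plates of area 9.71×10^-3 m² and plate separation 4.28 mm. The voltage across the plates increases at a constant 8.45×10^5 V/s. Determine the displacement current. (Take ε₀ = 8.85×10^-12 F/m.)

1.70×10^-5 A

The field between the plates is E = V/d, so dE/dt = (8.45×10^5)/(4.28×10^-3 m) = 1.974×10^8 V/(m·s).
I_d = ε₀ A (dE/dt) = (8.85×10^-12)(9.71×10^-3)(1.974×10^8) = 1.70×10^-5 A.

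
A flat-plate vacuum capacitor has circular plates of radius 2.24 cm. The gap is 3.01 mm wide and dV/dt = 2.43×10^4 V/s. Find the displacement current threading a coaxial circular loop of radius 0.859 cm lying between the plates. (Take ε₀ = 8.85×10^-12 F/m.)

I_d = C dV/dt with C = ε₀πR²/d = 4.634×10^-12 F, so I_d = (4.634×10^-12)(2.43×10^4) = 1.126×10^-7 A.
Since J_d is uniform, the enclosed fraction is (r/R)² = 0.1471, giving I_d,enc = 1.66×10^-8 A.

1.66×10^-8 A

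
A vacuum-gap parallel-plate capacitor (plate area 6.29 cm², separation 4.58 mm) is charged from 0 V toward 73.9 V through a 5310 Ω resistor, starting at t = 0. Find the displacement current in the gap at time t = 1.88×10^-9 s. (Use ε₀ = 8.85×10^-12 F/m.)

0.0104 A

With C = ε₀A/d = (8.85×10^-12)(6.29×10^-4)/(4.58×10^-3) = 1.215×10^-12 F, the time constant is τ = RC = 6.452×10^-9 s, so t/τ = 0.2914 and e^(−t/τ) = 0.7472.
I_d = I_cond = (V₀/R) e^(−t/τ) = (0.01392)(0.7472) = 0.0104 A.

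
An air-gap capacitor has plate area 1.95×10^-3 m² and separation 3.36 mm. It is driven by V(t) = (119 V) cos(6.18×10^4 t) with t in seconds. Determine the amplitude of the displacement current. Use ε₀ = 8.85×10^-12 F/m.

3.78×10^-5 A

(dE/dt)_max = V₀ω/d = 2.189×10^9 V/(m·s); ω = 6.18×10^4 rad/s.
I_d,max = ε₀ A (dE/dt)_max = (8.85×10^-12)(1.95×10^-3)(2.189×10^9) = 3.78×10^-5 A.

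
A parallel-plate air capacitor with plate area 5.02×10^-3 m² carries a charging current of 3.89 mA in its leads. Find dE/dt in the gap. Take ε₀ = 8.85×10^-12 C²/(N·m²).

8.76×10^10 V/(m·s)

By continuity, I_d in the gap equals the 3.89 mA flowing in the wire.
Then dE/dt = I_d/(ε₀A) = 8.76×10^10 V/(m·s).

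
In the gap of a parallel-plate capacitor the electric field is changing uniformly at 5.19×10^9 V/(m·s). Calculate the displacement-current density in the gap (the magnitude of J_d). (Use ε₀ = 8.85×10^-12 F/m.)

J_d = ε₀ dE/dt = (8.85×10^-12)(5.19×10^9) = 0.0459 A/m².

0.0459 A/m²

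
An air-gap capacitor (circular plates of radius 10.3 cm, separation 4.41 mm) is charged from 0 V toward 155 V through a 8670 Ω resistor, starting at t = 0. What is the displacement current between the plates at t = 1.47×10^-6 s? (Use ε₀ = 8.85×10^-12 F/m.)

1.42×10^-3 A

C = ε₀A/d = (8.85×10^-12)(0.03333)/(4.41×10^-3) = 6.689×10^-11 F and τ = RC = 5.799×10^-7 s. I_d in the gap equals the RC charging current.
I_d(t) = (V₀/R) e^(−t/τ) = 0.01788 · e^(−2.535) = 1.42×10^-3 A.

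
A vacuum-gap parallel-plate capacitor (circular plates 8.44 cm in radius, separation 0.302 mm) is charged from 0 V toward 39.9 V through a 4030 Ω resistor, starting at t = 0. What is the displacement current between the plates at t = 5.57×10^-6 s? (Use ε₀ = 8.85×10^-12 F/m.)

With C = ε₀A/d = (8.85×10^-12)(0.02238)/(3.02×10^-4) = 6.558×10^-10 F, the time constant is τ = RC = 2.643×10^-6 s, so t/τ = 2.107 and e^(−t/τ) = 0.1216.
I_d = I_cond = (V₀/R) e^(−t/τ) = (9.901×10^-3)(0.1216) = 1.20×10^-3 A.

1.20×10^-3 A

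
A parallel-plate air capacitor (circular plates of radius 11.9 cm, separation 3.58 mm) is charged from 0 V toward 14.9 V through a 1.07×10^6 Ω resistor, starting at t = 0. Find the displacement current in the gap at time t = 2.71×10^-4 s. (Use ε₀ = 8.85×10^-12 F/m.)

C = ε₀A/d = (8.85×10^-12)(0.04449)/(3.58×10^-3) = 1.100×10^-10 F and τ = RC = 1.177×10^-4 s. I_d in the gap equals the RC charging current.
I_d(t) = (V₀/R) e^(−t/τ) = 1.393×10^-5 · e^(−2.302) = 1.39×10^-6 A.

1.39×10^-6 A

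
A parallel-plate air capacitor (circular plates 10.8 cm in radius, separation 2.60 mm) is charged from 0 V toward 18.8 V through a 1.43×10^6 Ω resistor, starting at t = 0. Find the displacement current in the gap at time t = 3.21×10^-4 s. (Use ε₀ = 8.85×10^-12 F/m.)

2.17×10^-6 A

C = ε₀A/d = (8.85×10^-12)(0.03664)/(2.60×10^-3) = 1.247×10^-10 F, so τ = RC = 1.783×10^-4 s.
The conduction current is I(t) = (V₀/R) e^(−t/τ), and the displacement current between the plates equals it.
t/τ = 1.800; I_d = (18.8/1.43×10^6) · e^(−1.800) = (1.315×10^-5)(0.1653) = 2.17×10^-6 A.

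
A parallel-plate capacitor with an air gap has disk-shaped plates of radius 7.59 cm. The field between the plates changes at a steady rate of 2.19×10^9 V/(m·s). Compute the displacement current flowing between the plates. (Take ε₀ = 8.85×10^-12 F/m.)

With a uniform field, Φ_E = EA, so I_d = ε₀ A dE/dt = 3.51×10^-4 A.

3.51×10^-4 A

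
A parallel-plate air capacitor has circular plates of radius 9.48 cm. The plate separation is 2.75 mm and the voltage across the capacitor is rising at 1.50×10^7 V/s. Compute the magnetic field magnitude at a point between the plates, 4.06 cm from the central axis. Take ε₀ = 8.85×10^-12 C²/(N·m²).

1.23×10^-9 T

I_d = C dV/dt with C = ε₀πR²/d = 9.085×10^-11 F, so I_d = (9.085×10^-11)(1.50×10^7) = 1.363×10^-3 A.
∮B·dl = μ₀ I_d,enc with I_d,enc = I_d r²/R² = 2.500×10^-4 A; so B = μ₀ I_d,enc/(2πr) = 1.23×10^-9 T.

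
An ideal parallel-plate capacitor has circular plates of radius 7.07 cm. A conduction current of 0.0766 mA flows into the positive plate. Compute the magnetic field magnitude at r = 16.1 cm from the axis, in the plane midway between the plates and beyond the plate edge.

No conduction current crosses the gap, so I_d there equals the 7.66×10^-5 A in the leads.
With r > R the enclosed displacement current is the full I_d; B = μ₀ I_d / (2πr) = 9.52×10^-11 T.

9.52×10^-11 T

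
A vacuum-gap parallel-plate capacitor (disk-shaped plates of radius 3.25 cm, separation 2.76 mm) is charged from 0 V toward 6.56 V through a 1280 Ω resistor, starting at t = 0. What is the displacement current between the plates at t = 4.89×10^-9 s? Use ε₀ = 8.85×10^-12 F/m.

3.58×10^-3 A

C = ε₀A/d = (8.85×10^-12)(3.318×10^-3)/(2.76×10^-3) = 1.064×10^-11 F and τ = RC = 1.362×10^-8 s. I_d in the gap equals the RC charging current.
I_d(t) = (V₀/R) e^(−t/τ) = 5.125×10^-3 · e^(−0.3590) = 3.58×10^-3 A.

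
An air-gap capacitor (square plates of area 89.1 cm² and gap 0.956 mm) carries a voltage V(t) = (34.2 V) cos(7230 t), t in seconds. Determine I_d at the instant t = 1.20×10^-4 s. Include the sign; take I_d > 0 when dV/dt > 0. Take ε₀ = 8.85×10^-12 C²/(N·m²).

-1.56×10^-5 A

dV/dt = (34.2)(7230)·−sin(0.8676) = -1.886×10^5 V/s.
I_d = C dV/dt with C = ε₀A/d = (8.85×10^-12)(8.91×10^-3)/(9.56×10^-4) = 8.248×10^-11 F, so I_d = (8.248×10^-11)(-1.886×10^5) = -1.56×10^-5 A.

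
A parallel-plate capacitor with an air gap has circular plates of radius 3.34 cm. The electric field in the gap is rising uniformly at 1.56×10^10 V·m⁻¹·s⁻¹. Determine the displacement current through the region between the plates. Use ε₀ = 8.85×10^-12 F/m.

4.84×10^-4 A

With a uniform field, Φ_E = EA, so I_d = ε₀ A dE/dt = 4.84×10^-4 A.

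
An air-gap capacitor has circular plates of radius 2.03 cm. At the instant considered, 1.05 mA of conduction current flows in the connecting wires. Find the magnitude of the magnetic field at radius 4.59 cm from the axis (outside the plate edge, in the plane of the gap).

No conduction current crosses the gap, so I_d there equals the 1.05×10^-3 A in the leads.
Outside the plates the loop encloses all of I_d, so B·2πr = μ₀ I_d and B = 4.58×10^-9 T.

4.58×10^-9 T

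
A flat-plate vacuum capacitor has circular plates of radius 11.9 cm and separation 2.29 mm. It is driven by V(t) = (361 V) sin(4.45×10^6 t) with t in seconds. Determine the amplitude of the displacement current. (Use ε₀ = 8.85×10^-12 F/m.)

The displacement current equals the conduction current C dV/dt, which peaks at C V₀ ω.
With C = ε₀A/d = (8.85×10^-12)(0.04449)/(2.29×10^-3) = 1.719×10^-10 F and ω = 4.45×10^6 rad/s, I_d,max = (1.719×10^-10)(361)(4.45×10^6) = 0.276 A.

0.276 A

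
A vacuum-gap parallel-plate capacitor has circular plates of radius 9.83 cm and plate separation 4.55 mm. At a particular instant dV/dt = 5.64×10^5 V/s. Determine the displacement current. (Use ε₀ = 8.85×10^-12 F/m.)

The field between the plates is E = V/d, so dE/dt = (5.64×10^5)/(4.55×10^-3 m) = 1.240×10^8 V/(m·s).
I_d = ε₀ A (dE/dt) = (8.85×10^-12)(0.03036)(1.240×10^8) = 3.33×10^-5 A.

3.33×10^-5 A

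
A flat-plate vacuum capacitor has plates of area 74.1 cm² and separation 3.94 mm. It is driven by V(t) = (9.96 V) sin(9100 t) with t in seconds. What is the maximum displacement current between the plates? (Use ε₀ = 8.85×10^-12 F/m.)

The displacement current equals the conduction current C dV/dt, which peaks at C V₀ ω.
With C = ε₀A/d = (8.85×10^-12)(7.41×10^-3)/(3.94×10^-3) = 1.664×10^-11 F and ω = 9100 rad/s, I_d,max = (1.664×10^-11)(9.96)(9100) = 1.51×10^-6 A.

1.51×10^-6 A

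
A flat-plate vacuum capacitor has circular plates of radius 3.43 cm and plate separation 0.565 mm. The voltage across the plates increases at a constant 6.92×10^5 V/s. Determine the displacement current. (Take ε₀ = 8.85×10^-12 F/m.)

4.01×10^-5 A

The field between the plates is E = V/d, so dE/dt = (6.92×10^5)/(5.65×10^-4 m) = 1.225×10^9 V/(m·s).
I_d = ε₀ A (dE/dt) = (8.85×10^-12)(3.696×10^-3)(1.225×10^9) = 4.01×10^-5 A.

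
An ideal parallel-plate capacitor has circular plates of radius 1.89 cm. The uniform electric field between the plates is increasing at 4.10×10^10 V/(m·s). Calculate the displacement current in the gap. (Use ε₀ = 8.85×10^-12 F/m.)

With a uniform field, Φ_E = EA, so I_d = ε₀ A dE/dt = 4.07×10^-4 A.

4.07×10^-4 A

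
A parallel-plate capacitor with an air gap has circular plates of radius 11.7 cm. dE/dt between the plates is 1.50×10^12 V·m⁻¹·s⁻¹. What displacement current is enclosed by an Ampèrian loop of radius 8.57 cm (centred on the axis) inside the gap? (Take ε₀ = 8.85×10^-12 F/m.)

0.306 A

Through the whole plate area (πR² = 0.04301 m²), I_d = ε₀ πR² dE/dt = 0.5710 A.
The field is uniform, so I_d,enc = I_d (r/R)² = (0.5710)(8.57/11.7)² = 0.306 A.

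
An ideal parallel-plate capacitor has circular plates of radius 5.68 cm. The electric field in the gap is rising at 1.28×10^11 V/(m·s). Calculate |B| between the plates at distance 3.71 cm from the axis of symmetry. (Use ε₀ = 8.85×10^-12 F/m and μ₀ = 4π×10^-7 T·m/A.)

Through the whole plate area (πR² = 0.01014 m²), I_d = ε₀ πR² dE/dt = 0.01149 A.
An Ampèrian loop of radius r encloses a fraction (r/R)² of I_d. Then B·2πr = μ₀ I_d (r/R)², giving B = μ₀ I_d r/(2πR²) = 2.64×10^-8 T.

2.64×10^-8 T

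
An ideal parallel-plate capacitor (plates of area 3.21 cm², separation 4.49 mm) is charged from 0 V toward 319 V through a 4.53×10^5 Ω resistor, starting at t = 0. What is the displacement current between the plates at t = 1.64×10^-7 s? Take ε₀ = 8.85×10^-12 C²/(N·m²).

C = ε₀A/d = (8.85×10^-12)(3.21×10^-4)/(4.49×10^-3) = 6.327×10^-13 F and τ = RC = 2.866×10^-7 s. I_d in the gap equals the RC charging current.
I_d(t) = (V₀/R) e^(−t/τ) = 7.042×10^-4 · e^(−0.5722) = 3.97×10^-4 A.

3.97×10^-4 A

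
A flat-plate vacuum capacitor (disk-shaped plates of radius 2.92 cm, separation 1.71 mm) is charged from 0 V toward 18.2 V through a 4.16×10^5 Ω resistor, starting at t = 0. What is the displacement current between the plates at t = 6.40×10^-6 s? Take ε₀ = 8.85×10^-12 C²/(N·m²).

C = ε₀A/d = (8.85×10^-12)(2.679×10^-3)/(1.71×10^-3) = 1.387×10^-11 F and τ = RC = 5.770×10^-6 s. I_d in the gap equals the RC charging current.
I_d(t) = (V₀/R) e^(−t/τ) = 4.375×10^-5 · e^(−1.109) = 1.44×10^-5 A.

1.44×10^-5 A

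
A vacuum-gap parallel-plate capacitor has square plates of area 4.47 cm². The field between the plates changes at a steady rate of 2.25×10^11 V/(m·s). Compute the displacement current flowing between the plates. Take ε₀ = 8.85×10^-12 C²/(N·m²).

8.90×10^-4 A

The displacement current is ε₀ times dΦ_E/dt = ε₀ A dE/dt = (8.85×10^-12)(4.47×10^-4)(2.25×10^11) = 8.90×10^-4 A.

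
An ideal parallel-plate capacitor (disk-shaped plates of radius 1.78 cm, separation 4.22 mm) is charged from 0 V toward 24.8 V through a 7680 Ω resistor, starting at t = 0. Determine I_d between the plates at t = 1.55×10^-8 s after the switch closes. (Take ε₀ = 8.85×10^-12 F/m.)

1.23×10^-3 A

C = ε₀A/d = (8.85×10^-12)(9.954×10^-4)/(4.22×10^-3) = 2.088×10^-12 F and τ = RC = 1.604×10^-8 s. I_d in the gap equals the RC charging current.
I_d(t) = (V₀/R) e^(−t/τ) = 3.229×10^-3 · e^(−0.9663) = 1.23×10^-3 A.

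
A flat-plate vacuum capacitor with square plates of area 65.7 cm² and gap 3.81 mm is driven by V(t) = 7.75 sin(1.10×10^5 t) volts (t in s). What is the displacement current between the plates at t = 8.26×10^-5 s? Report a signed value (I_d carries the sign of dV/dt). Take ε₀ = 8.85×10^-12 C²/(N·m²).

C = ε₀A/d = (8.85×10^-12)(6.57×10^-3)/(3.81×10^-3) = 1.526×10^-11 F. dV/dt = V₀ω·cos(ωt); at ωt = 9.086 rad this factor is -0.9432.
I_d = C dV/dt = (1.526×10^-11)(7.75)(1.10×10^5)(-0.9432) = -1.23×10^-5 A.

-1.23×10^-5 A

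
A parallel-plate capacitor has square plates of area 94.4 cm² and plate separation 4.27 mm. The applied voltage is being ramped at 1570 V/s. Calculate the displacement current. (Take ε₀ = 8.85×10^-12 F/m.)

C = ε₀A/d = (8.85×10^-12)(9.44×10^-3)/(4.27×10^-3) = 1.957×10^-11 F.
I_d = C dV/dt = (1.957×10^-11)(1570) = 3.07×10^-8 A.

3.07×10^-8 A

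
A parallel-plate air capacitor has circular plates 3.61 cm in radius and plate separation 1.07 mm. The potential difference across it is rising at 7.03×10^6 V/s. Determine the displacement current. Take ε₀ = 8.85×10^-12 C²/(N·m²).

2.38×10^-4 A

E = V/d so dE/dt = (dV/dt)/d = 6.570×10^9 V/(m·s), and I_d = ε₀ A dE/dt = (8.85×10^-12)(4.094×10^-3)(6.570×10^9) = 2.38×10^-4 A.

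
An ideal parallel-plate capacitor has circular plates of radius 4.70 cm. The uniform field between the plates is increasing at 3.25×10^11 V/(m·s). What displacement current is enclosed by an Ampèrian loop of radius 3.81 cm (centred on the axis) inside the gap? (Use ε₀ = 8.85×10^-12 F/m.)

Total displacement current: I_d = ε₀(πR²)(dE/dt) = (8.85×10^-12)(6.940×10^-3)(3.25×10^11) = 0.01996 A.
The field is uniform, so I_d,enc = I_d (r/R)² = (0.01996)(3.81/4.70)² = 0.0131 A.

0.0131 A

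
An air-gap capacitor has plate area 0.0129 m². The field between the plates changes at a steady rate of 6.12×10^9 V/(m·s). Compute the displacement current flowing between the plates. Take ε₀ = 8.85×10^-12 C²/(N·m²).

With a uniform field, Φ_E = EA, so I_d = ε₀ A dE/dt = 6.99×10^-4 A.

6.99×10^-4 A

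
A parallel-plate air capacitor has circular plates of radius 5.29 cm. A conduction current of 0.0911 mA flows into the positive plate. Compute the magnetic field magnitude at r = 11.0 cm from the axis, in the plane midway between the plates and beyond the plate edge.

1.66×10^-10 T

No conduction current crosses the gap, so I_d there equals the 9.11×10^-5 A in the leads.
With r > R the enclosed displacement current is the full I_d; B = μ₀ I_d / (2πr) = 1.66×10^-10 T.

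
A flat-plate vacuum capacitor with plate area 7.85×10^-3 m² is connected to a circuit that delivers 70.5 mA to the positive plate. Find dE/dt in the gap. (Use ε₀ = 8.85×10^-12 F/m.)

The displacement current between the plates equals the conduction current, I_d = 70.5 mA.
Inverting I_d = ε₀ A dE/dt gives dE/dt = 0.0705 / (8.85×10^-12 · 7.85×10^-3) = 1.01×10^12 V/(m·s).

1.01×10^12 V/(m·s)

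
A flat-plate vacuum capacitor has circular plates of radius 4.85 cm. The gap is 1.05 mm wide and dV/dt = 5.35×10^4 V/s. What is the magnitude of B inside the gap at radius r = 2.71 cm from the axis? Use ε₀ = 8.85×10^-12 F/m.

With E = V/d, dE/dt = 5.095×10^7 V/(m·s) and πR² = 7.390×10^-3 m², giving I_d = ε₀ πR² dE/dt = 3.332×10^-6 A.
For r < R the Ampère–Maxwell law gives B(2πr) = μ₀ I_d (r²/R²), so B = μ₀ I_d r/(2πR²) = (4π×10^-7)(3.332×10^-6)(0.0271)/(2π·0.0485²) = 7.68×10^-12 T.

7.68×10^-12 T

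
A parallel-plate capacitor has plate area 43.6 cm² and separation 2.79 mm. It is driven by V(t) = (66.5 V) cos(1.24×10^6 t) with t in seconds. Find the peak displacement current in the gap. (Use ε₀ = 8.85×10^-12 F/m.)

C = ε₀A/d = (8.85×10^-12)(4.36×10^-3)/(2.79×10^-3) = 1.383×10^-11 F; ω = 1.24×10^6 rad/s.
I_d = C dV/dt, so |I_d|_max = C V₀ ω = (1.383×10^-11)(66.5)(1.24×10^6) = 1.14×10^-3 A.

1.14×10^-3 A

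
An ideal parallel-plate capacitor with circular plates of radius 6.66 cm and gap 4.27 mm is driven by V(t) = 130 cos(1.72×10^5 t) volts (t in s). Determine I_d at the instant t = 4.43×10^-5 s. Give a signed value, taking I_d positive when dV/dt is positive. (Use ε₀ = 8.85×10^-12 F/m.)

dE/dt = (V₀ω/d)·−sin(ωt) with ωt = 7.6196 rad: (130)(1.72×10^5)(-0.9727)/(4.27×10^-3) = -5.094×10^9 V/(m·s).
I_d = ε₀ A dE/dt = (8.85×10^-12)(0.01393)(-5.094×10^9) = -6.28×10^-4 A.

-6.28×10^-4 A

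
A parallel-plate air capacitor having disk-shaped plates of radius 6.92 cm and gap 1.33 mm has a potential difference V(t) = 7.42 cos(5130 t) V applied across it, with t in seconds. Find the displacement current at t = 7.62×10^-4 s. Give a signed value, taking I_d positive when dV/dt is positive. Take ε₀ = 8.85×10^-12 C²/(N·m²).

C = ε₀A/d = (8.85×10^-12)(0.01504)/(1.33×10^-3) = 1.001×10^-10 F. dV/dt = V₀ω·−sin(ωt); at ωt = 3.90906 rad this factor is 0.6943.
I_d = C dV/dt = (1.001×10^-10)(7.42)(5130)(0.6943) = 2.65×10^-6 A.

2.65×10^-6 A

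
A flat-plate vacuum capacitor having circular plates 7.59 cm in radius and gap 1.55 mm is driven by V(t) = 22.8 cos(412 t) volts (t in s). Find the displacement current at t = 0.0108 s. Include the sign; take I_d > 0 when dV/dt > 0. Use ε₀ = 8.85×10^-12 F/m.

dV/dt = (22.8)(412)·−sin(4.4496) = 9071 V/s.
I_d = C dV/dt with C = ε₀A/d = (8.85×10^-12)(0.01810)/(1.55×10^-3) = 1.033×10^-10 F, so I_d = (1.033×10^-10)(9071) = 9.37×10^-7 A.

9.37×10^-7 A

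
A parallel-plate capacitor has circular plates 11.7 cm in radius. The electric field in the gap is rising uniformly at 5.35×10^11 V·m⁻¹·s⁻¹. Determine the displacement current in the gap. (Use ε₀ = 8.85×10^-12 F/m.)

The displacement current is ε₀ times dΦ_E/dt = ε₀ A dE/dt = (8.85×10^-12)(0.04301)(5.35×10^11) = 0.204 A.

0.204 A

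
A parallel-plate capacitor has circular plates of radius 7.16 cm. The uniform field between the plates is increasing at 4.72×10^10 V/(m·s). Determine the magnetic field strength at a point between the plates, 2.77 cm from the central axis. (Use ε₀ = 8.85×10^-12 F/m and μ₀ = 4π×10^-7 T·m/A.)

Through the whole plate area (πR² = 0.01611 m²), I_d = ε₀ πR² dE/dt = 6.729×10^-3 A.
For r < R the Ampère–Maxwell law gives B(2πr) = μ₀ I_d (r²/R²), so B = μ₀ I_d r/(2πR²) = (4π×10^-7)(6.729×10^-3)(0.0277)/(2π·0.0716²) = 7.27×10^-9 T.

7.27×10^-9 T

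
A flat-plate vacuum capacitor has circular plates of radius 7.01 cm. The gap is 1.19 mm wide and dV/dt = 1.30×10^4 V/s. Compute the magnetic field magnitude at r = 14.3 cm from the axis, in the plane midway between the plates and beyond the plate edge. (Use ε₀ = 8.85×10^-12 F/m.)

2.09×10^-12 T

dE/dt = (dV/dt)/d = 1.092×10^7 V/(m·s); I_d = ε₀(πR²)(dE/dt) = (8.85×10^-12)(0.01544)(1.092×10^7) = 1.492×10^-6 A.
Outside the plates the loop encloses all of I_d, so B·2πr = μ₀ I_d and B = 2.09×10^-12 T.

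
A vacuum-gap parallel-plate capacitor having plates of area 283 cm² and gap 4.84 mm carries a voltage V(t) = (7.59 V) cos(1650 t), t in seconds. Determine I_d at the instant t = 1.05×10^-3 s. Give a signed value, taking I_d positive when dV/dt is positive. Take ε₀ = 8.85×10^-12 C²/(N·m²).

C = ε₀A/d = (8.85×10^-12)(0.0283)/(4.84×10^-3) = 5.175×10^-11 F. dV/dt = V₀ω·−sin(ωt); at ωt = 1.7325 rad this factor is -0.9870.
I_d = C dV/dt = (5.175×10^-11)(7.59)(1650)(-0.9870) = -6.40×10^-7 A.

-6.40×10^-7 A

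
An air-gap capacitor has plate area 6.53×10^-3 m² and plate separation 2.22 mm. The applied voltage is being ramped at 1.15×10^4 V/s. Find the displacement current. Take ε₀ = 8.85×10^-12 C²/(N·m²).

2.99×10^-7 A

C = ε₀A/d = (8.85×10^-12)(6.53×10^-3)/(2.22×10^-3) = 2.603×10^-11 F.
I_d = C dV/dt = (2.603×10^-11)(1.15×10^4) = 2.99×10^-7 A.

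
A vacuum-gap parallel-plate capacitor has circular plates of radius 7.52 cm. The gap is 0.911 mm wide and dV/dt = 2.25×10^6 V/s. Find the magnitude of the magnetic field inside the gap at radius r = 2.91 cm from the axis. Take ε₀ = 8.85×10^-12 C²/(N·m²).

4.00×10^-10 T

I_d = C dV/dt with C = ε₀πR²/d = 1.726×10^-10 F, so I_d = (1.726×10^-10)(2.25×10^6) = 3.884×10^-4 A.
For r < R the Ampère–Maxwell law gives B(2πr) = μ₀ I_d (r²/R²), so B = μ₀ I_d r/(2πR²) = (4π×10^-7)(3.884×10^-4)(0.0291)/(2π·0.0752²) = 4.00×10^-10 T.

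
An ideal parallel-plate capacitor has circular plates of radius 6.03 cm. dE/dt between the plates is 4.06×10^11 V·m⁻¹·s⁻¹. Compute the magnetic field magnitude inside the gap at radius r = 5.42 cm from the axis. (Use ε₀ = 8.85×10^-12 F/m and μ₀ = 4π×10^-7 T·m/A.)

1.22×10^-7 T

Through the whole plate area (πR² = 0.01142 m²), I_d = ε₀ πR² dE/dt = 0.04103 A.
∮B·dl = μ₀ I_d,enc with I_d,enc = I_d r²/R² = 0.03315 A; so B = μ₀ I_d,enc/(2πr) = 1.22×10^-7 T.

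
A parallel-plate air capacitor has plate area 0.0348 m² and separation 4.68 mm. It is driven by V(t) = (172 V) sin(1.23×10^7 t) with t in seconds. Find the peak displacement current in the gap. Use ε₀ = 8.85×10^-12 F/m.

0.139 A

The displacement current equals the conduction current C dV/dt, which peaks at C V₀ ω.
With C = ε₀A/d = (8.85×10^-12)(0.0348)/(4.68×10^-3) = 6.581×10^-11 F and ω = 1.23×10^7 rad/s, I_d,max = (6.581×10^-11)(172)(1.23×10^7) = 0.139 A.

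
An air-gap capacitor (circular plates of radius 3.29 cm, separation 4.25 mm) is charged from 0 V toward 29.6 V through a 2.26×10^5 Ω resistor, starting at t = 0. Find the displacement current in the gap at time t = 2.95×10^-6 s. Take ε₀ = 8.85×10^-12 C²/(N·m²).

C = ε₀A/d = (8.85×10^-12)(3.400×10^-3)/(4.25×10^-3) = 7.080×10^-12 F, so τ = RC = 1.600×10^-6 s.
The conduction current is I(t) = (V₀/R) e^(−t/τ), and the displacement current between the plates equals it.
t/τ = 1.844; I_d = (29.6/2.26×10^5) · e^(−1.844) = (1.310×10^-4)(0.1582) = 2.07×10^-5 A.

2.07×10^-5 A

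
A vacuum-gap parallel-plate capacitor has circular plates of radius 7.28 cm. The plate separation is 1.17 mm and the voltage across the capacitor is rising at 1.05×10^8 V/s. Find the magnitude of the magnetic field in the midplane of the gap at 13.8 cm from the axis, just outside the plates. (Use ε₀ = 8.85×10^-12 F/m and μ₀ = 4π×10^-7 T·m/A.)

With E = V/d, dE/dt = 8.974×10^10 V/(m·s) and πR² = 0.01665 m², giving I_d = ε₀ πR² dE/dt = 0.01322 A.
With r > R the enclosed displacement current is the full I_d; B = μ₀ I_d / (2πr) = 1.92×10^-8 T.

1.92×10^-8 T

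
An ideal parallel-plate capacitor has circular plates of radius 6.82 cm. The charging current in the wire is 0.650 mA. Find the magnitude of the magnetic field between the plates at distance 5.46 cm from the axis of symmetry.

1.53×10^-9 T

By continuity the displacement current in the gap matches the conduction current: I_d = 6.50×10^-4 A.
∮B·dl = μ₀ I_d,enc with I_d,enc = I_d r²/R² = 4.166×10^-4 A; so B = μ₀ I_d,enc/(2πr) = 1.53×10^-9 T.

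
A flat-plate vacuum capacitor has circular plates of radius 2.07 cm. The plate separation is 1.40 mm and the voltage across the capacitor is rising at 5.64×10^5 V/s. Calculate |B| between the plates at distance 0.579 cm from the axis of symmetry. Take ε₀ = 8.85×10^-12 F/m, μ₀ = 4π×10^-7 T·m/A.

1.30×10^-11 T

dE/dt = (dV/dt)/d = 4.029×10^8 V/(m·s); I_d = ε₀(πR²)(dE/dt) = (8.85×10^-12)(1.346×10^-3)(4.029×10^8) = 4.799×10^-6 A.
An Ampèrian loop of radius r encloses a fraction (r/R)² of I_d. Then B·2πr = μ₀ I_d (r/R)², giving B = μ₀ I_d r/(2πR²) = 1.30×10^-11 T.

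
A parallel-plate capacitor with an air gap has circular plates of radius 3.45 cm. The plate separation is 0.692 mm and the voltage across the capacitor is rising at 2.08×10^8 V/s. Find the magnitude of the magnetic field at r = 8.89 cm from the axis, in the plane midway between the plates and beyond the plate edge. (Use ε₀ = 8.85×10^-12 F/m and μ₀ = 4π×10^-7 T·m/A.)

dE/dt = (dV/dt)/d = 3.006×10^11 V/(m·s); I_d = ε₀(πR²)(dE/dt) = (8.85×10^-12)(3.739×10^-3)(3.006×10^11) = 9.947×10^-3 A.
Outside the plates the loop encloses all of I_d, so B·2πr = μ₀ I_d and B = 2.24×10^-8 T.

2.24×10^-8 T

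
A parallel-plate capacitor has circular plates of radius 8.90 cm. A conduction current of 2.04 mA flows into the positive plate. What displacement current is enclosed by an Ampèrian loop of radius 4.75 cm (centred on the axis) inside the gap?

No conduction current crosses the gap, so I_d there equals the 2.04×10^-3 A in the leads.
Since J_d is uniform, the enclosed fraction is (r/R)² = 0.2848, giving I_d,enc = 5.81×10^-4 A.

5.81×10^-4 A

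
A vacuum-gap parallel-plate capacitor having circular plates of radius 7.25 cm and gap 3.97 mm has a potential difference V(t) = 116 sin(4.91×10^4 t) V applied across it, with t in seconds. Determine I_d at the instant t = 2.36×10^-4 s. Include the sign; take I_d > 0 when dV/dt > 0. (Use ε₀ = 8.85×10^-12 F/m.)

C = ε₀A/d = (8.85×10^-12)(0.01651)/(3.97×10^-3) = 3.680×10^-11 F. dV/dt = V₀ω·cos(ωt); at ωt = 11.5876 rad this factor is 0.5580.
I_d = C dV/dt = (3.680×10^-11)(116)(4.91×10^4)(0.5580) = 1.17×10^-4 A.

1.17×10^-4 A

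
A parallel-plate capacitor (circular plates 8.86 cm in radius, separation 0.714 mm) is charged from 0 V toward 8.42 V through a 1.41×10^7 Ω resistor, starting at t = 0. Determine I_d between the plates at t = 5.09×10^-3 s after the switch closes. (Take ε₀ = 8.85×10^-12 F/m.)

1.83×10^-7 A

C = ε₀A/d = (8.85×10^-12)(0.02466)/(7.14×10^-4) = 3.057×10^-10 F, so τ = RC = 4.310×10^-3 s.
The conduction current is I(t) = (V₀/R) e^(−t/τ), and the displacement current between the plates equals it.
t/τ = 1.181; I_d = (8.42/1.41×10^7) · e^(−1.181) = (5.972×10^-7)(0.3070) = 1.83×10^-7 A.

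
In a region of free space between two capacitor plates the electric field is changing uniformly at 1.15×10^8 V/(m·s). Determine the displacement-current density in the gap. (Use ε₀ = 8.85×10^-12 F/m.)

1.02×10^-3 A/m²

J_d = ε₀ ∂E/∂t, so J_d = 1.02×10^-3 A/m².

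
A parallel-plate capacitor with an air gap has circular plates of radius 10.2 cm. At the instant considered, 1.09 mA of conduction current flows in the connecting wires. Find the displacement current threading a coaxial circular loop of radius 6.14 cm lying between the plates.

3.95×10^-4 A

By continuity the displacement current in the gap matches the conduction current: I_d = 1.09×10^-3 A.
Through an area πr² the displacement current is I_d·(πr²/πR²) = I_d (r/R)² = 3.95×10^-4 A.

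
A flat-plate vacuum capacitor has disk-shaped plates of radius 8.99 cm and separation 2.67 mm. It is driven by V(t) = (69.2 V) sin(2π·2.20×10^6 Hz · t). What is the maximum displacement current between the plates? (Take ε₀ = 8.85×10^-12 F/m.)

The displacement current equals the conduction current C dV/dt, which peaks at C V₀ ω.
With C = ε₀A/d = (8.85×10^-12)(0.02539)/(2.67×10^-3) = 8.416×10^-11 F and ω = 2πf = 1.382×10^7 rad/s, I_d,max = (8.416×10^-11)(69.2)(1.382×10^7) = 0.0805 A.

0.0805 A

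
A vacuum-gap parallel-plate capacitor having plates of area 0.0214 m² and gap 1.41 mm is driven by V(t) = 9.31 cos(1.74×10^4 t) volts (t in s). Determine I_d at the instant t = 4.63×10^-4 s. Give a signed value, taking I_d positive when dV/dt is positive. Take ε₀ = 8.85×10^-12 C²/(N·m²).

-2.13×10^-5 A

dE/dt = (V₀ω/d)·−sin(ωt) with ωt = 8.0562 rad: (9.31)(1.74×10^4)(-0.9796)/(1.41×10^-3) = -1.125×10^8 V/(m·s).
I_d = ε₀ A dE/dt = (8.85×10^-12)(0.0214)(-1.125×10^8) = -2.13×10^-5 A.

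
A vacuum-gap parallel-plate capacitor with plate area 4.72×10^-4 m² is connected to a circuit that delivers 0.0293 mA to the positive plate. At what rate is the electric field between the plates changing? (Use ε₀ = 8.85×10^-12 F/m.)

7.01×10^9 V/(m·s)

By continuity, I_d in the gap equals the 0.0293 mA flowing in the wire.
Since I_d = ε₀ A dE/dt, dE/dt = I_d/(ε₀A) = (2.93×10^-5)/((8.85×10^-12)(4.72×10^-4)) = 7.01×10^9 V/(m·s).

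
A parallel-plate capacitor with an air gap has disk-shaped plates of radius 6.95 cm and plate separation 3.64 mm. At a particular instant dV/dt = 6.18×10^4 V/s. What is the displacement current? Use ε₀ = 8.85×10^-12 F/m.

The field between the plates is E = V/d, so dE/dt = (6.18×10^4)/(3.64×10^-3 m) = 1.698×10^7 V/(m·s).
I_d = ε₀ A (dE/dt) = (8.85×10^-12)(0.01517)(1.698×10^7) = 2.28×10^-6 A.

2.28×10^-6 A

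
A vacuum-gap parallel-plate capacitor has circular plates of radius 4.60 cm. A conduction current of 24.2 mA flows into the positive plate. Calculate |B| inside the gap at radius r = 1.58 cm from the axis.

3.61×10^-8 T

By continuity the displacement current in the gap matches the conduction current: I_d = 0.0242 A.
∮B·dl = μ₀ I_d,enc with I_d,enc = I_d r²/R² = 2.855×10^-3 A; so B = μ₀ I_d,enc/(2πr) = 3.61×10^-8 T.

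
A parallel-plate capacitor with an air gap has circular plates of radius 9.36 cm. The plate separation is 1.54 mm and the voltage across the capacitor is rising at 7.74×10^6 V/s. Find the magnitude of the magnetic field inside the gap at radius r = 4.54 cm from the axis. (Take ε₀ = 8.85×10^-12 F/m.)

dE/dt = (dV/dt)/d = 5.026×10^9 V/(m·s); I_d = ε₀(πR²)(dE/dt) = (8.85×10^-12)(0.02752)(5.026×10^9) = 1.224×10^-3 A.
∮B·dl = μ₀ I_d,enc with I_d,enc = I_d r²/R² = 2.880×10^-4 A; so B = μ₀ I_d,enc/(2πr) = 1.27×10^-9 T.

1.27×10^-9 T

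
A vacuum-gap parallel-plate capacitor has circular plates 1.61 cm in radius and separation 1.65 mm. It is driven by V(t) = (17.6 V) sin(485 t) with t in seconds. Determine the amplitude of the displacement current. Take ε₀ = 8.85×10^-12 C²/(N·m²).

The displacement current equals the conduction current C dV/dt, which peaks at C V₀ ω.
With C = ε₀A/d = (8.85×10^-12)(8.143×10^-4)/(1.65×10^-3) = 4.368×10^-12 F and ω = 485 rad/s, I_d,max = (4.368×10^-12)(17.6)(485) = 3.73×10^-8 A.

3.73×10^-8 A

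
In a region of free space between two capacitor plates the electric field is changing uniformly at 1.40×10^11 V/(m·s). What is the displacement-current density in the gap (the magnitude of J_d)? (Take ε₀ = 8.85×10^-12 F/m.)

1.24 A/m²

The displacement-current density is ε₀ ∂E/∂t = (8.85×10^-12)(1.40×10^11) = 1.24 A/m².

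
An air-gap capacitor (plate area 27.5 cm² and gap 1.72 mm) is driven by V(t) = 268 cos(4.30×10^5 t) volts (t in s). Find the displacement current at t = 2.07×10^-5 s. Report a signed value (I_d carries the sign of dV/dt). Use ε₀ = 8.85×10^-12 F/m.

dV/dt = (268)(4.30×10^5)·−sin(8.901) = -5.764×10^7 V/s.
I_d = C dV/dt with C = ε₀A/d = (8.85×10^-12)(2.75×10^-3)/(1.72×10^-3) = 1.415×10^-11 F, so I_d = (1.415×10^-11)(-5.764×10^7) = -8.16×10^-4 A.

-8.16×10^-4 A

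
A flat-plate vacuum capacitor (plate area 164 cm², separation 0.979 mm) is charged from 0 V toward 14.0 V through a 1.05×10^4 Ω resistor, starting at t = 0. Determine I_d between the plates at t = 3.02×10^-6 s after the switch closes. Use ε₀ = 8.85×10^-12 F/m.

1.92×10^-4 A

With C = ε₀A/d = (8.85×10^-12)(0.0164)/(9.79×10^-4) = 1.483×10^-10 F, the time constant is τ = RC = 1.557×10^-6 s, so t/τ = 1.940 and e^(−t/τ) = 0.1437.
I_d = I_cond = (V₀/R) e^(−t/τ) = (1.333×10^-3)(0.1437) = 1.92×10^-4 A.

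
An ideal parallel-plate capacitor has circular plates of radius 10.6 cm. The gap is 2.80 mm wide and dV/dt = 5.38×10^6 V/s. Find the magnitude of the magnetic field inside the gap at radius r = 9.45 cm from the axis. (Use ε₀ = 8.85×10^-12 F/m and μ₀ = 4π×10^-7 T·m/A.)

1.01×10^-9 T

dE/dt = (dV/dt)/d = 1.921×10^9 V/(m·s); I_d = ε₀(πR²)(dE/dt) = (8.85×10^-12)(0.03530)(1.921×10^9) = 6.001×10^-4 A.
∮B·dl = μ₀ I_d,enc with I_d,enc = I_d r²/R² = 4.770×10^-4 A; so B = μ₀ I_d,enc/(2πr) = 1.01×10^-9 T.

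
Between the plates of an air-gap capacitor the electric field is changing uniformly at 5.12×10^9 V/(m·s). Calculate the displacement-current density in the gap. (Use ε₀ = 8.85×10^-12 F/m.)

0.0453 A/m²

J_d = ε₀ dE/dt = (8.85×10^-12)(5.12×10^9) = 0.0453 A/m².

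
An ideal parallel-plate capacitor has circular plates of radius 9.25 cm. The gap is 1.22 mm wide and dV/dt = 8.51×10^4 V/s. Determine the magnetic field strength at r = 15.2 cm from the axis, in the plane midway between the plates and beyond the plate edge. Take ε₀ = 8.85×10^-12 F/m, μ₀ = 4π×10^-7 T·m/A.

2.18×10^-11 T

With E = V/d, dE/dt = 6.975×10^7 V/(m·s) and πR² = 0.02688 m², giving I_d = ε₀ πR² dE/dt = 1.659×10^-5 A.
With r > R the enclosed displacement current is the full I_d; B = μ₀ I_d / (2πr) = 2.18×10^-11 T.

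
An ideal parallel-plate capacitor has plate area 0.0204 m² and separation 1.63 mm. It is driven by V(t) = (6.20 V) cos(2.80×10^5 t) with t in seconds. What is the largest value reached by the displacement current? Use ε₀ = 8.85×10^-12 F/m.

1.92×10^-4 A

The displacement current equals the conduction current C dV/dt, which peaks at C V₀ ω.
With C = ε₀A/d = (8.85×10^-12)(0.0204)/(1.63×10^-3) = 1.108×10^-10 F and ω = 2.80×10^5 rad/s, I_d,max = (1.108×10^-10)(6.20)(2.80×10^5) = 1.92×10^-4 A.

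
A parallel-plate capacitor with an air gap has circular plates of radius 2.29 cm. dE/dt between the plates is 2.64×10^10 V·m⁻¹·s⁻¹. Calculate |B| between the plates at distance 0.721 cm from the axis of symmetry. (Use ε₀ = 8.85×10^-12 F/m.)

1.06×10^-9 T

Through the whole plate area (πR² = 1.647×10^-3 m²), I_d = ε₀ πR² dE/dt = 3.848×10^-4 A.
For r < R the Ampère–Maxwell law gives B(2πr) = μ₀ I_d (r²/R²), so B = μ₀ I_d r/(2πR²) = (4π×10^-7)(3.848×10^-4)(7.21×10^-3)/(2π·0.0229²) = 1.06×10^-9 T.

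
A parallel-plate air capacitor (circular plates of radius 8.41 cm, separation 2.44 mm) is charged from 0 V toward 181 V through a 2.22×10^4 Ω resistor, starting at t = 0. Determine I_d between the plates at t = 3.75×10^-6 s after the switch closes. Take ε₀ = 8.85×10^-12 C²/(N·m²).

With C = ε₀A/d = (8.85×10^-12)(0.02222)/(2.44×10^-3) = 8.059×10^-11 F, the time constant is τ = RC = 1.789×10^-6 s, so t/τ = 2.096 and e^(−t/τ) = 0.1229.
I_d = I_cond = (V₀/R) e^(−t/τ) = (8.153×10^-3)(0.1229) = 1.00×10^-3 A.

1.00×10^-3 A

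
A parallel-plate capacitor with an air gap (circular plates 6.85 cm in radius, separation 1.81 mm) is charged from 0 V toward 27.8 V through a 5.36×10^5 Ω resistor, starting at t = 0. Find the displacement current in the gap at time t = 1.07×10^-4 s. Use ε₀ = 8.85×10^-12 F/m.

3.25×10^-6 A

With C = ε₀A/d = (8.85×10^-12)(0.01474)/(1.81×10^-3) = 7.207×10^-11 F, the time constant is τ = RC = 3.863×10^-5 s, so t/τ = 2.770 and e^(−t/τ) = 0.06266.
I_d = I_cond = (V₀/R) e^(−t/τ) = (5.187×10^-5)(0.06266) = 3.25×10^-6 A.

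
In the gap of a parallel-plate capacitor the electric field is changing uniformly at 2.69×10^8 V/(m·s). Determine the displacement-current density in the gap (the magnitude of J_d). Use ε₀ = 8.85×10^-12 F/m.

J_d = ε₀ dE/dt = (8.85×10^-12)(2.69×10^8) = 2.38×10^-3 A/m².

2.38×10^-3 A/m²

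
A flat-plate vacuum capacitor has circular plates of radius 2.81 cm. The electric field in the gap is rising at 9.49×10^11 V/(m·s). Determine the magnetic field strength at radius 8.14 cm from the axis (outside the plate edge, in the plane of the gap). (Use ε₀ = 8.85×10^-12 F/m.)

Total displacement current: I_d = ε₀(πR²)(dE/dt) = (8.85×10^-12)(2.481×10^-3)(9.49×10^11) = 0.02084 A.
With r > R the enclosed displacement current is the full I_d; B = μ₀ I_d / (2πr) = 5.12×10^-8 T.

5.12×10^-8 T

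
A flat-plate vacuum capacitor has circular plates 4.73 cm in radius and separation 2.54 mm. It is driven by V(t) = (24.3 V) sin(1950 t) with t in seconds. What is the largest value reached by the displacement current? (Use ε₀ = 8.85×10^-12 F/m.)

C = ε₀A/d = (8.85×10^-12)(7.029×10^-3)/(2.54×10^-3) = 2.449×10^-11 F; ω = 1950 rad/s.
I_d = C dV/dt, so |I_d|_max = C V₀ ω = (2.449×10^-11)(24.3)(1950) = 1.16×10^-6 A.

1.16×10^-6 A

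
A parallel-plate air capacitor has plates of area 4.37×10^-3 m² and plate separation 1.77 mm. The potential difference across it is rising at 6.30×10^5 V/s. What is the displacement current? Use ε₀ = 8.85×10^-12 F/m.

The field between the plates is E = V/d, so dE/dt = (6.30×10^5)/(1.77×10^-3 m) = 3.559×10^8 V/(m·s).
I_d = ε₀ A (dE/dt) = (8.85×10^-12)(4.37×10^-3)(3.559×10^8) = 1.38×10^-5 A.

1.38×10^-5 A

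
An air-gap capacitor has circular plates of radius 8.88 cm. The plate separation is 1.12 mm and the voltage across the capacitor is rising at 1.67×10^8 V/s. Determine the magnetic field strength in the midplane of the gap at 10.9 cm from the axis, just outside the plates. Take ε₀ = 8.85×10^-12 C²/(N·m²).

With E = V/d, dE/dt = 1.491×10^11 V/(m·s) and πR² = 0.02477 m², giving I_d = ε₀ πR² dE/dt = 0.03268 A.
With r > R the enclosed displacement current is the full I_d; B = μ₀ I_d / (2πr) = 6.00×10^-8 T.

6.00×10^-8 T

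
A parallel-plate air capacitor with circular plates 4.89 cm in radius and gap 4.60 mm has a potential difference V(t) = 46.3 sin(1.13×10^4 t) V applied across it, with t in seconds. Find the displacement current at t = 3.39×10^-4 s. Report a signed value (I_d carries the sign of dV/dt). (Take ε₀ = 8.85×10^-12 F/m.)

-5.84×10^-6 A

dE/dt = (V₀ω/d)·cos(ωt) with ωt = 3.8307 rad: (46.3)(1.13×10^4)(-0.7718)/(4.60×10^-3) = -8.778×10^7 V/(m·s).
I_d = ε₀ A dE/dt = (8.85×10^-12)(7.512×10^-3)(-8.778×10^7) = -5.84×10^-6 A.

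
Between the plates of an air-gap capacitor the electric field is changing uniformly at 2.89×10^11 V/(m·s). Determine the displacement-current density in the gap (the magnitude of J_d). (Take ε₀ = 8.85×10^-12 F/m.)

2.56 A/m²

J_d = ε₀ dE/dt = (8.85×10^-12)(2.89×10^11) = 2.56 A/m².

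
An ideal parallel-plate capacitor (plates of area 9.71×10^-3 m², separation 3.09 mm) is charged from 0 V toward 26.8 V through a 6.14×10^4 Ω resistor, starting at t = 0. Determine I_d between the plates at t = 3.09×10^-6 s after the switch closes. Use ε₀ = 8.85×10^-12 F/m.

7.15×10^-5 A

C = ε₀A/d = (8.85×10^-12)(9.71×10^-3)/(3.09×10^-3) = 2.781×10^-11 F and τ = RC = 1.708×10^-6 s. I_d in the gap equals the RC charging current.
I_d(t) = (V₀/R) e^(−t/τ) = 4.365×10^-4 · e^(−1.809) = 7.15×10^-5 A.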